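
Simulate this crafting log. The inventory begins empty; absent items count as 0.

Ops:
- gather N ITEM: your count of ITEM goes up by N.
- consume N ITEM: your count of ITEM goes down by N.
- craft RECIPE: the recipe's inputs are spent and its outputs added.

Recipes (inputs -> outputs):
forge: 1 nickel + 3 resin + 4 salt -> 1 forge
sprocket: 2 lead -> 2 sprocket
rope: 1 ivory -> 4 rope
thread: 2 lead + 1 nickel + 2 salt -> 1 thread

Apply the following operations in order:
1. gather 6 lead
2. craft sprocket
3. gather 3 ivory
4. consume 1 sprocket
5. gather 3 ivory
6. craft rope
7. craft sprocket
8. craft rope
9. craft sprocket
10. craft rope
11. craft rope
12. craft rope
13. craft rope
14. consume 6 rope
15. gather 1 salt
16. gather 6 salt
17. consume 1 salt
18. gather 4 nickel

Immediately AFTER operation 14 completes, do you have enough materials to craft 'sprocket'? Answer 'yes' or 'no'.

After 1 (gather 6 lead): lead=6
After 2 (craft sprocket): lead=4 sprocket=2
After 3 (gather 3 ivory): ivory=3 lead=4 sprocket=2
After 4 (consume 1 sprocket): ivory=3 lead=4 sprocket=1
After 5 (gather 3 ivory): ivory=6 lead=4 sprocket=1
After 6 (craft rope): ivory=5 lead=4 rope=4 sprocket=1
After 7 (craft sprocket): ivory=5 lead=2 rope=4 sprocket=3
After 8 (craft rope): ivory=4 lead=2 rope=8 sprocket=3
After 9 (craft sprocket): ivory=4 rope=8 sprocket=5
After 10 (craft rope): ivory=3 rope=12 sprocket=5
After 11 (craft rope): ivory=2 rope=16 sprocket=5
After 12 (craft rope): ivory=1 rope=20 sprocket=5
After 13 (craft rope): rope=24 sprocket=5
After 14 (consume 6 rope): rope=18 sprocket=5

Answer: no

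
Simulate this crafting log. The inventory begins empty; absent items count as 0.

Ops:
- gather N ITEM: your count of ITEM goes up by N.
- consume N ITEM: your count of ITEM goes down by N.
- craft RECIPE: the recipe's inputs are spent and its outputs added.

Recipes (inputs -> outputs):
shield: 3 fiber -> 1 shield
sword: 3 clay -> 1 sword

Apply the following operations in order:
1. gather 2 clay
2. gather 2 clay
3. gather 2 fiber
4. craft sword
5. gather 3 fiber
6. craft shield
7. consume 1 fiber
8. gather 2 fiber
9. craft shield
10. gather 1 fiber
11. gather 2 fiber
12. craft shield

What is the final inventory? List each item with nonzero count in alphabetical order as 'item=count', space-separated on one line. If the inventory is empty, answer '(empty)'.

Answer: clay=1 shield=3 sword=1

Derivation:
After 1 (gather 2 clay): clay=2
After 2 (gather 2 clay): clay=4
After 3 (gather 2 fiber): clay=4 fiber=2
After 4 (craft sword): clay=1 fiber=2 sword=1
After 5 (gather 3 fiber): clay=1 fiber=5 sword=1
After 6 (craft shield): clay=1 fiber=2 shield=1 sword=1
After 7 (consume 1 fiber): clay=1 fiber=1 shield=1 sword=1
After 8 (gather 2 fiber): clay=1 fiber=3 shield=1 sword=1
After 9 (craft shield): clay=1 shield=2 sword=1
After 10 (gather 1 fiber): clay=1 fiber=1 shield=2 sword=1
After 11 (gather 2 fiber): clay=1 fiber=3 shield=2 sword=1
After 12 (craft shield): clay=1 shield=3 sword=1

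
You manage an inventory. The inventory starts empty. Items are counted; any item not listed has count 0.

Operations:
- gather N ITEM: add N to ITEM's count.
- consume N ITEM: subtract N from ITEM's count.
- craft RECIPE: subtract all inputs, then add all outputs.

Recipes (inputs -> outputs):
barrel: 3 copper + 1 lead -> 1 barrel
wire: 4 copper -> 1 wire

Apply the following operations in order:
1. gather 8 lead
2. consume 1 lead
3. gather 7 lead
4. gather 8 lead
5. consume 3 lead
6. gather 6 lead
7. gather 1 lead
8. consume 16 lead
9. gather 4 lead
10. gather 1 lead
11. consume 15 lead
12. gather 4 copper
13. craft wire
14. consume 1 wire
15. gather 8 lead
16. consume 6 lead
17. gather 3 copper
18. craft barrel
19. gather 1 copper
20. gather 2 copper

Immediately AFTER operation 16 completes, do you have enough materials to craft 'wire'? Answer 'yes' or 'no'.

Answer: no

Derivation:
After 1 (gather 8 lead): lead=8
After 2 (consume 1 lead): lead=7
After 3 (gather 7 lead): lead=14
After 4 (gather 8 lead): lead=22
After 5 (consume 3 lead): lead=19
After 6 (gather 6 lead): lead=25
After 7 (gather 1 lead): lead=26
After 8 (consume 16 lead): lead=10
After 9 (gather 4 lead): lead=14
After 10 (gather 1 lead): lead=15
After 11 (consume 15 lead): (empty)
After 12 (gather 4 copper): copper=4
After 13 (craft wire): wire=1
After 14 (consume 1 wire): (empty)
After 15 (gather 8 lead): lead=8
After 16 (consume 6 lead): lead=2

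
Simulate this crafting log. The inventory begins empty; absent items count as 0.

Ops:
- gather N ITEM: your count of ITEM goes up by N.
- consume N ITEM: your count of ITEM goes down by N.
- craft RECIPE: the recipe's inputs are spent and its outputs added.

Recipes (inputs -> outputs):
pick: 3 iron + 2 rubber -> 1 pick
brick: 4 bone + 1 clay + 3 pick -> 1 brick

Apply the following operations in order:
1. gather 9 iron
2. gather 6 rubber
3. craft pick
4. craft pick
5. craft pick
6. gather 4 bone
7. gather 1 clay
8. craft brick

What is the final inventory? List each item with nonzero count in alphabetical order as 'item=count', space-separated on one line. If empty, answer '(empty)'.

Answer: brick=1

Derivation:
After 1 (gather 9 iron): iron=9
After 2 (gather 6 rubber): iron=9 rubber=6
After 3 (craft pick): iron=6 pick=1 rubber=4
After 4 (craft pick): iron=3 pick=2 rubber=2
After 5 (craft pick): pick=3
After 6 (gather 4 bone): bone=4 pick=3
After 7 (gather 1 clay): bone=4 clay=1 pick=3
After 8 (craft brick): brick=1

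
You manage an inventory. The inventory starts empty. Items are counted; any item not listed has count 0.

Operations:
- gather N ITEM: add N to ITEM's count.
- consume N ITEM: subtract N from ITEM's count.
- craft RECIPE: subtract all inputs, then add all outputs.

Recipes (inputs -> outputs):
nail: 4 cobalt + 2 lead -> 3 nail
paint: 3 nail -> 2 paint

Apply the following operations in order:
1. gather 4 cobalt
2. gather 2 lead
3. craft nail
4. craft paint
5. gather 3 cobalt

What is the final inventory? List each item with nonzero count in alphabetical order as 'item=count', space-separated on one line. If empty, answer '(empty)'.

Answer: cobalt=3 paint=2

Derivation:
After 1 (gather 4 cobalt): cobalt=4
After 2 (gather 2 lead): cobalt=4 lead=2
After 3 (craft nail): nail=3
After 4 (craft paint): paint=2
After 5 (gather 3 cobalt): cobalt=3 paint=2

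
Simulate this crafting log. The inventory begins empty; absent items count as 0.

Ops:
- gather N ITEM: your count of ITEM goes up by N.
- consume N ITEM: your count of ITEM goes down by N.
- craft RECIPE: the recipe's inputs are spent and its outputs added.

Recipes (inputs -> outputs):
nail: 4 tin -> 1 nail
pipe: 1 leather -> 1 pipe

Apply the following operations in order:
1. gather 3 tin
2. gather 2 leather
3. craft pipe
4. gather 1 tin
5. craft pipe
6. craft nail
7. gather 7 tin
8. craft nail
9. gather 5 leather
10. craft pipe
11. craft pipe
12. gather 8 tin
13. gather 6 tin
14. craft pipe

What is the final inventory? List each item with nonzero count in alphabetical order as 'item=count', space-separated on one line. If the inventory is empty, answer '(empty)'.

Answer: leather=2 nail=2 pipe=5 tin=17

Derivation:
After 1 (gather 3 tin): tin=3
After 2 (gather 2 leather): leather=2 tin=3
After 3 (craft pipe): leather=1 pipe=1 tin=3
After 4 (gather 1 tin): leather=1 pipe=1 tin=4
After 5 (craft pipe): pipe=2 tin=4
After 6 (craft nail): nail=1 pipe=2
After 7 (gather 7 tin): nail=1 pipe=2 tin=7
After 8 (craft nail): nail=2 pipe=2 tin=3
After 9 (gather 5 leather): leather=5 nail=2 pipe=2 tin=3
After 10 (craft pipe): leather=4 nail=2 pipe=3 tin=3
After 11 (craft pipe): leather=3 nail=2 pipe=4 tin=3
After 12 (gather 8 tin): leather=3 nail=2 pipe=4 tin=11
After 13 (gather 6 tin): leather=3 nail=2 pipe=4 tin=17
After 14 (craft pipe): leather=2 nail=2 pipe=5 tin=17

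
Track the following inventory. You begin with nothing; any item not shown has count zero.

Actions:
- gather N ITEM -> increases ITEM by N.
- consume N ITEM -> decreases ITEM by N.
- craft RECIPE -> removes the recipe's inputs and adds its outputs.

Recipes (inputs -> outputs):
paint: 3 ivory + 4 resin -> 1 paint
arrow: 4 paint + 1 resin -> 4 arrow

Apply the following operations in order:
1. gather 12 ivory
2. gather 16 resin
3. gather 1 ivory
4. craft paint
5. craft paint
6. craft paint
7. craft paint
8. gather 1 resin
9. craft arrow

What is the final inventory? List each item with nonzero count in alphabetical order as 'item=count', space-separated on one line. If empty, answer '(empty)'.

Answer: arrow=4 ivory=1

Derivation:
After 1 (gather 12 ivory): ivory=12
After 2 (gather 16 resin): ivory=12 resin=16
After 3 (gather 1 ivory): ivory=13 resin=16
After 4 (craft paint): ivory=10 paint=1 resin=12
After 5 (craft paint): ivory=7 paint=2 resin=8
After 6 (craft paint): ivory=4 paint=3 resin=4
After 7 (craft paint): ivory=1 paint=4
After 8 (gather 1 resin): ivory=1 paint=4 resin=1
After 9 (craft arrow): arrow=4 ivory=1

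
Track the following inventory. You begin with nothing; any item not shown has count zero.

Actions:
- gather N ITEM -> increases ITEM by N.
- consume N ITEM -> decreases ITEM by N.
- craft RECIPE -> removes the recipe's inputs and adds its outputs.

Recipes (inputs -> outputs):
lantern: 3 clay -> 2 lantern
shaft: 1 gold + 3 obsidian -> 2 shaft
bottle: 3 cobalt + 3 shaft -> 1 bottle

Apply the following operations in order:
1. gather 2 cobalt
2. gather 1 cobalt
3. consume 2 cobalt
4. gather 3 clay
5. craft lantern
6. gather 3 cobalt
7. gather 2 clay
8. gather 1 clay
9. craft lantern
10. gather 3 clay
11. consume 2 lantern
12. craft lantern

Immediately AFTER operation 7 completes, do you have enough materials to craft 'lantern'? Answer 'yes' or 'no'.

After 1 (gather 2 cobalt): cobalt=2
After 2 (gather 1 cobalt): cobalt=3
After 3 (consume 2 cobalt): cobalt=1
After 4 (gather 3 clay): clay=3 cobalt=1
After 5 (craft lantern): cobalt=1 lantern=2
After 6 (gather 3 cobalt): cobalt=4 lantern=2
After 7 (gather 2 clay): clay=2 cobalt=4 lantern=2

Answer: no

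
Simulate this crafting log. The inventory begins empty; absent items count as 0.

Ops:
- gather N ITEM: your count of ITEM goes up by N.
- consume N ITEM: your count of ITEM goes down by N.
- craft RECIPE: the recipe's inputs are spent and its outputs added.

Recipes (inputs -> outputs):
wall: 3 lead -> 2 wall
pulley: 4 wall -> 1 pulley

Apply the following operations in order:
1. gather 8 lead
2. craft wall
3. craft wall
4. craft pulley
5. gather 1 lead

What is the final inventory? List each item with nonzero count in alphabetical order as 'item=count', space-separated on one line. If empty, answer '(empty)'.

After 1 (gather 8 lead): lead=8
After 2 (craft wall): lead=5 wall=2
After 3 (craft wall): lead=2 wall=4
After 4 (craft pulley): lead=2 pulley=1
After 5 (gather 1 lead): lead=3 pulley=1

Answer: lead=3 pulley=1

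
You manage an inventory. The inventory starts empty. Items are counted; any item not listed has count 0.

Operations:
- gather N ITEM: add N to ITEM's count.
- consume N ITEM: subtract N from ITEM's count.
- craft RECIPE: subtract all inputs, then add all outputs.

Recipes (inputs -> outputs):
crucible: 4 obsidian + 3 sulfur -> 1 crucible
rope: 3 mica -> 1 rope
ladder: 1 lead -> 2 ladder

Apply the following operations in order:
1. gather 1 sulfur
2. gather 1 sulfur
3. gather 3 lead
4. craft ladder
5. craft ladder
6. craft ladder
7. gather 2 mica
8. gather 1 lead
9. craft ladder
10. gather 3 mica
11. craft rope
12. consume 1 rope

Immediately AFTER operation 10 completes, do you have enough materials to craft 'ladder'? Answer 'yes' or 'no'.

Answer: no

Derivation:
After 1 (gather 1 sulfur): sulfur=1
After 2 (gather 1 sulfur): sulfur=2
After 3 (gather 3 lead): lead=3 sulfur=2
After 4 (craft ladder): ladder=2 lead=2 sulfur=2
After 5 (craft ladder): ladder=4 lead=1 sulfur=2
After 6 (craft ladder): ladder=6 sulfur=2
After 7 (gather 2 mica): ladder=6 mica=2 sulfur=2
After 8 (gather 1 lead): ladder=6 lead=1 mica=2 sulfur=2
After 9 (craft ladder): ladder=8 mica=2 sulfur=2
After 10 (gather 3 mica): ladder=8 mica=5 sulfur=2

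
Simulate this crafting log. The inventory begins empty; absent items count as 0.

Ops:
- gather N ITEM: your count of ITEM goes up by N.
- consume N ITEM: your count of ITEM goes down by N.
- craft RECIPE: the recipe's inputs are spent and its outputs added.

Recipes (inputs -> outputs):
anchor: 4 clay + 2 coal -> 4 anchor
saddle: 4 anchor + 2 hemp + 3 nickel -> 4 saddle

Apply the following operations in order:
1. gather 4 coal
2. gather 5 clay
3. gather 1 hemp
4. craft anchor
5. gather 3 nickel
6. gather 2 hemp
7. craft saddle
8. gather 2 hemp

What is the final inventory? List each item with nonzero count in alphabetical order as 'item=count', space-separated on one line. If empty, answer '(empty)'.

Answer: clay=1 coal=2 hemp=3 saddle=4

Derivation:
After 1 (gather 4 coal): coal=4
After 2 (gather 5 clay): clay=5 coal=4
After 3 (gather 1 hemp): clay=5 coal=4 hemp=1
After 4 (craft anchor): anchor=4 clay=1 coal=2 hemp=1
After 5 (gather 3 nickel): anchor=4 clay=1 coal=2 hemp=1 nickel=3
After 6 (gather 2 hemp): anchor=4 clay=1 coal=2 hemp=3 nickel=3
After 7 (craft saddle): clay=1 coal=2 hemp=1 saddle=4
After 8 (gather 2 hemp): clay=1 coal=2 hemp=3 saddle=4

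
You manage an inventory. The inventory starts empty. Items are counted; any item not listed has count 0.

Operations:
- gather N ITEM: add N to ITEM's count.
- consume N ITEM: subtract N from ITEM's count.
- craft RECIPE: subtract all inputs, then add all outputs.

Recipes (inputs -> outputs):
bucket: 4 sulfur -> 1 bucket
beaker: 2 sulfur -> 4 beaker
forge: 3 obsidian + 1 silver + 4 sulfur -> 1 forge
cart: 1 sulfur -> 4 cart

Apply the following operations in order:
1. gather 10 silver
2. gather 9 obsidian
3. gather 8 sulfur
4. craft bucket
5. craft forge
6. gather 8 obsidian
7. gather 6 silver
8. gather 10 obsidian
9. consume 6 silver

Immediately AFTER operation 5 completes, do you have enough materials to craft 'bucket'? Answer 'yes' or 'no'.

Answer: no

Derivation:
After 1 (gather 10 silver): silver=10
After 2 (gather 9 obsidian): obsidian=9 silver=10
After 3 (gather 8 sulfur): obsidian=9 silver=10 sulfur=8
After 4 (craft bucket): bucket=1 obsidian=9 silver=10 sulfur=4
After 5 (craft forge): bucket=1 forge=1 obsidian=6 silver=9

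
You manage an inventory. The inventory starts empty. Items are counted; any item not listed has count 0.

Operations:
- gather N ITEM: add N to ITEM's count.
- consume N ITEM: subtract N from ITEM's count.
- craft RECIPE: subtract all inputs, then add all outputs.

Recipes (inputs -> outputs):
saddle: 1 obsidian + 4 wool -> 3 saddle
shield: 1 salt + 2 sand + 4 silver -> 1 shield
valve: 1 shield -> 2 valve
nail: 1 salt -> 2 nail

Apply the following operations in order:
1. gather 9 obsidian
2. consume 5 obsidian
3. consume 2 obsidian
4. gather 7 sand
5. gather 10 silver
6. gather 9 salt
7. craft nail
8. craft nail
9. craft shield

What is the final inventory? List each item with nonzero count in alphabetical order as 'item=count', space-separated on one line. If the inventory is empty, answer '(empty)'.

After 1 (gather 9 obsidian): obsidian=9
After 2 (consume 5 obsidian): obsidian=4
After 3 (consume 2 obsidian): obsidian=2
After 4 (gather 7 sand): obsidian=2 sand=7
After 5 (gather 10 silver): obsidian=2 sand=7 silver=10
After 6 (gather 9 salt): obsidian=2 salt=9 sand=7 silver=10
After 7 (craft nail): nail=2 obsidian=2 salt=8 sand=7 silver=10
After 8 (craft nail): nail=4 obsidian=2 salt=7 sand=7 silver=10
After 9 (craft shield): nail=4 obsidian=2 salt=6 sand=5 shield=1 silver=6

Answer: nail=4 obsidian=2 salt=6 sand=5 shield=1 silver=6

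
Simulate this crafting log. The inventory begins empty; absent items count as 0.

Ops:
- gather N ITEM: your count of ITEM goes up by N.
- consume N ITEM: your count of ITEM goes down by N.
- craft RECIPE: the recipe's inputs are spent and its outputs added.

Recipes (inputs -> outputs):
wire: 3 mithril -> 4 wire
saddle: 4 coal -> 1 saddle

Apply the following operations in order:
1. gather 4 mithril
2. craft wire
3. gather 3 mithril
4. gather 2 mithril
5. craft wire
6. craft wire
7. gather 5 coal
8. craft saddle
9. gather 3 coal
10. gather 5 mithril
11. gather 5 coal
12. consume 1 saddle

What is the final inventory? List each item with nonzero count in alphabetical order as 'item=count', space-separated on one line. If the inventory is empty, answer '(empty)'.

Answer: coal=9 mithril=5 wire=12

Derivation:
After 1 (gather 4 mithril): mithril=4
After 2 (craft wire): mithril=1 wire=4
After 3 (gather 3 mithril): mithril=4 wire=4
After 4 (gather 2 mithril): mithril=6 wire=4
After 5 (craft wire): mithril=3 wire=8
After 6 (craft wire): wire=12
After 7 (gather 5 coal): coal=5 wire=12
After 8 (craft saddle): coal=1 saddle=1 wire=12
After 9 (gather 3 coal): coal=4 saddle=1 wire=12
After 10 (gather 5 mithril): coal=4 mithril=5 saddle=1 wire=12
After 11 (gather 5 coal): coal=9 mithril=5 saddle=1 wire=12
After 12 (consume 1 saddle): coal=9 mithril=5 wire=12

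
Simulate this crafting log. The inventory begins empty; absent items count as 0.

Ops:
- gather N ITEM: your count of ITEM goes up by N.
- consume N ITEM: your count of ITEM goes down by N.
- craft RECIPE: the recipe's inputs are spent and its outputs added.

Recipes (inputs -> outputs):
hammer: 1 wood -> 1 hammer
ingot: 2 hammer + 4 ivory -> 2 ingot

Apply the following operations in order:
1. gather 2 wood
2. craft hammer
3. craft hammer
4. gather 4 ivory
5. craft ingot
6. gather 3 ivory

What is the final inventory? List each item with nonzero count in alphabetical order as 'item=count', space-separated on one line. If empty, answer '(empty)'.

Answer: ingot=2 ivory=3

Derivation:
After 1 (gather 2 wood): wood=2
After 2 (craft hammer): hammer=1 wood=1
After 3 (craft hammer): hammer=2
After 4 (gather 4 ivory): hammer=2 ivory=4
After 5 (craft ingot): ingot=2
After 6 (gather 3 ivory): ingot=2 ivory=3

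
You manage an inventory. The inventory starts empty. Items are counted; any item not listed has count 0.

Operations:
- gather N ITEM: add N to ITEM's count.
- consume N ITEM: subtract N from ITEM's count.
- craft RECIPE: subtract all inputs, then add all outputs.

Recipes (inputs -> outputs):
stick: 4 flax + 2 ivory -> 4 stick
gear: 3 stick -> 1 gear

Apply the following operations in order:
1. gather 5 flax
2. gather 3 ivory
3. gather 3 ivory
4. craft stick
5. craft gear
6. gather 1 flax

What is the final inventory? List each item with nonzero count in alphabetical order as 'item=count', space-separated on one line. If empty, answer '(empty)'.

After 1 (gather 5 flax): flax=5
After 2 (gather 3 ivory): flax=5 ivory=3
After 3 (gather 3 ivory): flax=5 ivory=6
After 4 (craft stick): flax=1 ivory=4 stick=4
After 5 (craft gear): flax=1 gear=1 ivory=4 stick=1
After 6 (gather 1 flax): flax=2 gear=1 ivory=4 stick=1

Answer: flax=2 gear=1 ivory=4 stick=1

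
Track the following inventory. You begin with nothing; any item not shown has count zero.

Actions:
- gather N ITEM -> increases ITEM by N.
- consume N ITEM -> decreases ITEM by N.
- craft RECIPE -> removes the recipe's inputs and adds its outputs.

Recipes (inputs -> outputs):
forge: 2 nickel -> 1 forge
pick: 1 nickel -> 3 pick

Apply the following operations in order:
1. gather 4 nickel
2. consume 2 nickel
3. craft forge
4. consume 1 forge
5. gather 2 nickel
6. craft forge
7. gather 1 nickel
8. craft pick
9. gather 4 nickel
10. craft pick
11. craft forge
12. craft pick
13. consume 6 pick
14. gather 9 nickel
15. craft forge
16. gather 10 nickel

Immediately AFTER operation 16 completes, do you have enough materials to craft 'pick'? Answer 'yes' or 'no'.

After 1 (gather 4 nickel): nickel=4
After 2 (consume 2 nickel): nickel=2
After 3 (craft forge): forge=1
After 4 (consume 1 forge): (empty)
After 5 (gather 2 nickel): nickel=2
After 6 (craft forge): forge=1
After 7 (gather 1 nickel): forge=1 nickel=1
After 8 (craft pick): forge=1 pick=3
After 9 (gather 4 nickel): forge=1 nickel=4 pick=3
After 10 (craft pick): forge=1 nickel=3 pick=6
After 11 (craft forge): forge=2 nickel=1 pick=6
After 12 (craft pick): forge=2 pick=9
After 13 (consume 6 pick): forge=2 pick=3
After 14 (gather 9 nickel): forge=2 nickel=9 pick=3
After 15 (craft forge): forge=3 nickel=7 pick=3
After 16 (gather 10 nickel): forge=3 nickel=17 pick=3

Answer: yes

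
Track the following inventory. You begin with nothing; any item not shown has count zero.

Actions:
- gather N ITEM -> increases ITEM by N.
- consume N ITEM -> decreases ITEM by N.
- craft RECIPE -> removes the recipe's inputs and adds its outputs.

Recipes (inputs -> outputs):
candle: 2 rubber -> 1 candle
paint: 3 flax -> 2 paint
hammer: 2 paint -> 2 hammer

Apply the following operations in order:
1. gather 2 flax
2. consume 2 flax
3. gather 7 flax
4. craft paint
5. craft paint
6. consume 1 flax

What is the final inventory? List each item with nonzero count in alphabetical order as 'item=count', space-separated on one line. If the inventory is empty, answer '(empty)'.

Answer: paint=4

Derivation:
After 1 (gather 2 flax): flax=2
After 2 (consume 2 flax): (empty)
After 3 (gather 7 flax): flax=7
After 4 (craft paint): flax=4 paint=2
After 5 (craft paint): flax=1 paint=4
After 6 (consume 1 flax): paint=4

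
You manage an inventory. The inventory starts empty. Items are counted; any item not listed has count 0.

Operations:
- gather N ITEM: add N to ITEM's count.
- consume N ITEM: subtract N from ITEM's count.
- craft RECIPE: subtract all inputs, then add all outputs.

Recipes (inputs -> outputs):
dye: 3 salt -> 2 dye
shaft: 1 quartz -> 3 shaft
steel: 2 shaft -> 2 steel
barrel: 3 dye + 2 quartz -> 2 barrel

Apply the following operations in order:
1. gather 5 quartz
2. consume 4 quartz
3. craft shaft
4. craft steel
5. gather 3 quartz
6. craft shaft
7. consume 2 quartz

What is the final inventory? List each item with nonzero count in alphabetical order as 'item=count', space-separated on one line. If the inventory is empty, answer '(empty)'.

After 1 (gather 5 quartz): quartz=5
After 2 (consume 4 quartz): quartz=1
After 3 (craft shaft): shaft=3
After 4 (craft steel): shaft=1 steel=2
After 5 (gather 3 quartz): quartz=3 shaft=1 steel=2
After 6 (craft shaft): quartz=2 shaft=4 steel=2
After 7 (consume 2 quartz): shaft=4 steel=2

Answer: shaft=4 steel=2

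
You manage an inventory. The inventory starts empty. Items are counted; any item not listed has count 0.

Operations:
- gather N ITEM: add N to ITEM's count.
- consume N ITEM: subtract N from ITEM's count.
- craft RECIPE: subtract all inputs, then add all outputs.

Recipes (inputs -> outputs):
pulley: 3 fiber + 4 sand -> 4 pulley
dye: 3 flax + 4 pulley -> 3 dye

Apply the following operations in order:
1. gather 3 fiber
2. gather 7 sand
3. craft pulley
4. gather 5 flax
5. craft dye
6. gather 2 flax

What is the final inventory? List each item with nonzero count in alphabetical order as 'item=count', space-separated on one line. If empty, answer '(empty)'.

After 1 (gather 3 fiber): fiber=3
After 2 (gather 7 sand): fiber=3 sand=7
After 3 (craft pulley): pulley=4 sand=3
After 4 (gather 5 flax): flax=5 pulley=4 sand=3
After 5 (craft dye): dye=3 flax=2 sand=3
After 6 (gather 2 flax): dye=3 flax=4 sand=3

Answer: dye=3 flax=4 sand=3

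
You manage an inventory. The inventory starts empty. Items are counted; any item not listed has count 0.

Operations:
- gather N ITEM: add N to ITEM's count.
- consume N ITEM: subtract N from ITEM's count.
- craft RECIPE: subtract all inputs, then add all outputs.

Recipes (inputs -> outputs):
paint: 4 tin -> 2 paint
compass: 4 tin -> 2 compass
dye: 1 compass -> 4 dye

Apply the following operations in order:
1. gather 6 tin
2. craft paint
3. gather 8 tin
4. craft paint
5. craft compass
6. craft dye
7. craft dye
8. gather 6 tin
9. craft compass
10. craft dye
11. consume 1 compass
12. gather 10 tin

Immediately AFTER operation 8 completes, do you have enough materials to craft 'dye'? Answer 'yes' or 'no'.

Answer: no

Derivation:
After 1 (gather 6 tin): tin=6
After 2 (craft paint): paint=2 tin=2
After 3 (gather 8 tin): paint=2 tin=10
After 4 (craft paint): paint=4 tin=6
After 5 (craft compass): compass=2 paint=4 tin=2
After 6 (craft dye): compass=1 dye=4 paint=4 tin=2
After 7 (craft dye): dye=8 paint=4 tin=2
After 8 (gather 6 tin): dye=8 paint=4 tin=8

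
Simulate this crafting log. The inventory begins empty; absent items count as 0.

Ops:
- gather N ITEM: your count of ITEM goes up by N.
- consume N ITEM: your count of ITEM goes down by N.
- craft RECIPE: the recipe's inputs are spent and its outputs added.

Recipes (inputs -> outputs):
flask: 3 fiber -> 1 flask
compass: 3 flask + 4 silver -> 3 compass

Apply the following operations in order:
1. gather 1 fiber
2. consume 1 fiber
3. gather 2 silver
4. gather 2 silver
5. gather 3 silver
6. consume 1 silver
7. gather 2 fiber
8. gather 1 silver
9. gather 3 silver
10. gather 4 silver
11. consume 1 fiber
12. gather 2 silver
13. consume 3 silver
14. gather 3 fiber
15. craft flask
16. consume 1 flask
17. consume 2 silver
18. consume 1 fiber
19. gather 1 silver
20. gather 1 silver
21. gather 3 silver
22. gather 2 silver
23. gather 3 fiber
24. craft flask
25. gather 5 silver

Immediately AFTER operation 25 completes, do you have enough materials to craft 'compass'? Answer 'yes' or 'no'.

After 1 (gather 1 fiber): fiber=1
After 2 (consume 1 fiber): (empty)
After 3 (gather 2 silver): silver=2
After 4 (gather 2 silver): silver=4
After 5 (gather 3 silver): silver=7
After 6 (consume 1 silver): silver=6
After 7 (gather 2 fiber): fiber=2 silver=6
After 8 (gather 1 silver): fiber=2 silver=7
After 9 (gather 3 silver): fiber=2 silver=10
After 10 (gather 4 silver): fiber=2 silver=14
After 11 (consume 1 fiber): fiber=1 silver=14
After 12 (gather 2 silver): fiber=1 silver=16
After 13 (consume 3 silver): fiber=1 silver=13
After 14 (gather 3 fiber): fiber=4 silver=13
After 15 (craft flask): fiber=1 flask=1 silver=13
After 16 (consume 1 flask): fiber=1 silver=13
After 17 (consume 2 silver): fiber=1 silver=11
After 18 (consume 1 fiber): silver=11
After 19 (gather 1 silver): silver=12
After 20 (gather 1 silver): silver=13
After 21 (gather 3 silver): silver=16
After 22 (gather 2 silver): silver=18
After 23 (gather 3 fiber): fiber=3 silver=18
After 24 (craft flask): flask=1 silver=18
After 25 (gather 5 silver): flask=1 silver=23

Answer: no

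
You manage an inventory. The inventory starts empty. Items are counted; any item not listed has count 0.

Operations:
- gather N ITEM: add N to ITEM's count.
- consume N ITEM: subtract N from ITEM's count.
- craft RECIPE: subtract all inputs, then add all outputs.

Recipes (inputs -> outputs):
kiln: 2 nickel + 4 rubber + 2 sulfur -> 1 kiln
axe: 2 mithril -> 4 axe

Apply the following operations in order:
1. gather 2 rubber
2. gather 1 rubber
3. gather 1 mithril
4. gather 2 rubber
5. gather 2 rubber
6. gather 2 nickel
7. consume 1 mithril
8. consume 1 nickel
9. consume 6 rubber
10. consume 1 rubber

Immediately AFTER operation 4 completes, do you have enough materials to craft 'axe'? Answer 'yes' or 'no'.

Answer: no

Derivation:
After 1 (gather 2 rubber): rubber=2
After 2 (gather 1 rubber): rubber=3
After 3 (gather 1 mithril): mithril=1 rubber=3
After 4 (gather 2 rubber): mithril=1 rubber=5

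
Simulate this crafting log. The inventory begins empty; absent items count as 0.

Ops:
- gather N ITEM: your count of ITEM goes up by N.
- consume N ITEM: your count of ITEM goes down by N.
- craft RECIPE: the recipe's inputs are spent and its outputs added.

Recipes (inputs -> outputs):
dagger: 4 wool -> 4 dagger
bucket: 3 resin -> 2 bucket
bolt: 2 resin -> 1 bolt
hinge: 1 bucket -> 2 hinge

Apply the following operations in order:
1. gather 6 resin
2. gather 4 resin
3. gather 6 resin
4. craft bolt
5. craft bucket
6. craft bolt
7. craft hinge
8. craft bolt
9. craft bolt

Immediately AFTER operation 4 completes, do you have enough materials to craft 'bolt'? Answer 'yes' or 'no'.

After 1 (gather 6 resin): resin=6
After 2 (gather 4 resin): resin=10
After 3 (gather 6 resin): resin=16
After 4 (craft bolt): bolt=1 resin=14

Answer: yes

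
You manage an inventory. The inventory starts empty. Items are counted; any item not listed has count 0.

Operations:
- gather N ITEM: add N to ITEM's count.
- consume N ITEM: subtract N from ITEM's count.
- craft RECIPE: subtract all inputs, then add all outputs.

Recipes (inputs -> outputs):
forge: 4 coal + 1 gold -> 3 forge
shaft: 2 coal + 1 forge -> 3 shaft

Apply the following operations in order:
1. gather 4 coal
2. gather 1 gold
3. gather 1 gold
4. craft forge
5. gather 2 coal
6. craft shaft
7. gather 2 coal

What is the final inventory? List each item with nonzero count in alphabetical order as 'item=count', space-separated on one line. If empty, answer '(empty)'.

Answer: coal=2 forge=2 gold=1 shaft=3

Derivation:
After 1 (gather 4 coal): coal=4
After 2 (gather 1 gold): coal=4 gold=1
After 3 (gather 1 gold): coal=4 gold=2
After 4 (craft forge): forge=3 gold=1
After 5 (gather 2 coal): coal=2 forge=3 gold=1
After 6 (craft shaft): forge=2 gold=1 shaft=3
After 7 (gather 2 coal): coal=2 forge=2 gold=1 shaft=3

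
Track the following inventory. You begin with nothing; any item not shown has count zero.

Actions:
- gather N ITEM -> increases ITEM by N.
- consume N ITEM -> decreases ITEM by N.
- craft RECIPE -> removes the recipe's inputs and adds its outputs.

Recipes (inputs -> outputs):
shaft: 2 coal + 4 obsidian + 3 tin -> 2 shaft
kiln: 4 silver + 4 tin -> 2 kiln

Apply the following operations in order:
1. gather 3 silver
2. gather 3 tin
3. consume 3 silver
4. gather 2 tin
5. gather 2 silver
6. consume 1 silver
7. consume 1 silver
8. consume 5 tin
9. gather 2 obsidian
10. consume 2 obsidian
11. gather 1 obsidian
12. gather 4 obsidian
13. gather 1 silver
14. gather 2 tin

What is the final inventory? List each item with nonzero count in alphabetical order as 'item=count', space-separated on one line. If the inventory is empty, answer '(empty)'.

Answer: obsidian=5 silver=1 tin=2

Derivation:
After 1 (gather 3 silver): silver=3
After 2 (gather 3 tin): silver=3 tin=3
After 3 (consume 3 silver): tin=3
After 4 (gather 2 tin): tin=5
After 5 (gather 2 silver): silver=2 tin=5
After 6 (consume 1 silver): silver=1 tin=5
After 7 (consume 1 silver): tin=5
After 8 (consume 5 tin): (empty)
After 9 (gather 2 obsidian): obsidian=2
After 10 (consume 2 obsidian): (empty)
After 11 (gather 1 obsidian): obsidian=1
After 12 (gather 4 obsidian): obsidian=5
After 13 (gather 1 silver): obsidian=5 silver=1
After 14 (gather 2 tin): obsidian=5 silver=1 tin=2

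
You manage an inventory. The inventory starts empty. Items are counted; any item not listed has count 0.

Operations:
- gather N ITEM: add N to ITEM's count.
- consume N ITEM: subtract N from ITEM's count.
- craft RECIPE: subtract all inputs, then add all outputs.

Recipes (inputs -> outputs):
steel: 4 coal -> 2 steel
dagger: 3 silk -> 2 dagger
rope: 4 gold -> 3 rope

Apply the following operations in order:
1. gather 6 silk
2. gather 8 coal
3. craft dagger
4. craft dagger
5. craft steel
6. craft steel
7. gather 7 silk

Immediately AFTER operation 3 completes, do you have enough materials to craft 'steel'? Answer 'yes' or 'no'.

Answer: yes

Derivation:
After 1 (gather 6 silk): silk=6
After 2 (gather 8 coal): coal=8 silk=6
After 3 (craft dagger): coal=8 dagger=2 silk=3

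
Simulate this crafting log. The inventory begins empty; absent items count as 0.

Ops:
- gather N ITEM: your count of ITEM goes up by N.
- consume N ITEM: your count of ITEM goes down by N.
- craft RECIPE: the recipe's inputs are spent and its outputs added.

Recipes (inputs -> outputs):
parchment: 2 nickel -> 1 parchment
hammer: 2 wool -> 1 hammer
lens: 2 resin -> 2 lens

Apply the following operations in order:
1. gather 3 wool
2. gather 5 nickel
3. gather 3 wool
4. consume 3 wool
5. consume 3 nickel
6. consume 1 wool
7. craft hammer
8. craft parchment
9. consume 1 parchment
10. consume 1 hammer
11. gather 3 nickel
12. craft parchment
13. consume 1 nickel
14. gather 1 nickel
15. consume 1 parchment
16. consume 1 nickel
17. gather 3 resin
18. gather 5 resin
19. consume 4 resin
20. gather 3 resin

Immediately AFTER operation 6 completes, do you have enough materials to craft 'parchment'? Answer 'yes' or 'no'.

Answer: yes

Derivation:
After 1 (gather 3 wool): wool=3
After 2 (gather 5 nickel): nickel=5 wool=3
After 3 (gather 3 wool): nickel=5 wool=6
After 4 (consume 3 wool): nickel=5 wool=3
After 5 (consume 3 nickel): nickel=2 wool=3
After 6 (consume 1 wool): nickel=2 wool=2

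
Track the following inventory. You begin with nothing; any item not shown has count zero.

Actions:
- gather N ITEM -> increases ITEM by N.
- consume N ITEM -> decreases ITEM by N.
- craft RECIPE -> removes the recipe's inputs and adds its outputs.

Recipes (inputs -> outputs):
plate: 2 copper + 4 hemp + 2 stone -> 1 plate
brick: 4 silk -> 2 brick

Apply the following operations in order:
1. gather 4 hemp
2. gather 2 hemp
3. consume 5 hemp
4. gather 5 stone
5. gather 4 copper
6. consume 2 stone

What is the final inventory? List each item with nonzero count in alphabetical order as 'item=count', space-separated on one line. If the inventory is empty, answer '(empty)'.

After 1 (gather 4 hemp): hemp=4
After 2 (gather 2 hemp): hemp=6
After 3 (consume 5 hemp): hemp=1
After 4 (gather 5 stone): hemp=1 stone=5
After 5 (gather 4 copper): copper=4 hemp=1 stone=5
After 6 (consume 2 stone): copper=4 hemp=1 stone=3

Answer: copper=4 hemp=1 stone=3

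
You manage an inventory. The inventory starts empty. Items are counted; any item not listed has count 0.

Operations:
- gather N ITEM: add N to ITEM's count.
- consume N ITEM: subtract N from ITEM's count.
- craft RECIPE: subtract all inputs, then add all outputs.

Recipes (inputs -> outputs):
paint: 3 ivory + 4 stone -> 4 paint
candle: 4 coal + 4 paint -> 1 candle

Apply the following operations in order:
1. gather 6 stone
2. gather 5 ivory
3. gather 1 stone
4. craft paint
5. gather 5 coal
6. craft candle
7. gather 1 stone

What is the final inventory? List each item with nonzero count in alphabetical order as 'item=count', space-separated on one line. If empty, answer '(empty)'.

Answer: candle=1 coal=1 ivory=2 stone=4

Derivation:
After 1 (gather 6 stone): stone=6
After 2 (gather 5 ivory): ivory=5 stone=6
After 3 (gather 1 stone): ivory=5 stone=7
After 4 (craft paint): ivory=2 paint=4 stone=3
After 5 (gather 5 coal): coal=5 ivory=2 paint=4 stone=3
After 6 (craft candle): candle=1 coal=1 ivory=2 stone=3
After 7 (gather 1 stone): candle=1 coal=1 ivory=2 stone=4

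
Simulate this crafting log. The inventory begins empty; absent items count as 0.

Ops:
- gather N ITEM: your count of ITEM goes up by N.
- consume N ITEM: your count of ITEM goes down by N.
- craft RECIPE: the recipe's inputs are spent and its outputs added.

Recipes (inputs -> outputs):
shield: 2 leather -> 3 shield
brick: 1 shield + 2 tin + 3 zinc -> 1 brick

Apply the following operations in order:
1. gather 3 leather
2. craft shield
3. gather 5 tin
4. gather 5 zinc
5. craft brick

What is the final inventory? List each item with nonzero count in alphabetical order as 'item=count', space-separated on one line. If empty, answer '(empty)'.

Answer: brick=1 leather=1 shield=2 tin=3 zinc=2

Derivation:
After 1 (gather 3 leather): leather=3
After 2 (craft shield): leather=1 shield=3
After 3 (gather 5 tin): leather=1 shield=3 tin=5
After 4 (gather 5 zinc): leather=1 shield=3 tin=5 zinc=5
After 5 (craft brick): brick=1 leather=1 shield=2 tin=3 zinc=2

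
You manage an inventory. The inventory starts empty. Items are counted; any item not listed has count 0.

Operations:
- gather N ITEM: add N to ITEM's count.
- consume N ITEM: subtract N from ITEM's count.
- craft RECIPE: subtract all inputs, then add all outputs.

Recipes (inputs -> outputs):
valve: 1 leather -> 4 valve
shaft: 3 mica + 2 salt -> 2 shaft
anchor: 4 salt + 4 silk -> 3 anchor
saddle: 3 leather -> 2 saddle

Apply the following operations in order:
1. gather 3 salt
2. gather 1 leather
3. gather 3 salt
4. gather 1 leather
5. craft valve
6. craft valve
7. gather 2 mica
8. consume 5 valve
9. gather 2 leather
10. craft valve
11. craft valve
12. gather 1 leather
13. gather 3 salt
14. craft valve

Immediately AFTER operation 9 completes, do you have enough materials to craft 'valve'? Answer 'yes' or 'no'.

Answer: yes

Derivation:
After 1 (gather 3 salt): salt=3
After 2 (gather 1 leather): leather=1 salt=3
After 3 (gather 3 salt): leather=1 salt=6
After 4 (gather 1 leather): leather=2 salt=6
After 5 (craft valve): leather=1 salt=6 valve=4
After 6 (craft valve): salt=6 valve=8
After 7 (gather 2 mica): mica=2 salt=6 valve=8
After 8 (consume 5 valve): mica=2 salt=6 valve=3
After 9 (gather 2 leather): leather=2 mica=2 salt=6 valve=3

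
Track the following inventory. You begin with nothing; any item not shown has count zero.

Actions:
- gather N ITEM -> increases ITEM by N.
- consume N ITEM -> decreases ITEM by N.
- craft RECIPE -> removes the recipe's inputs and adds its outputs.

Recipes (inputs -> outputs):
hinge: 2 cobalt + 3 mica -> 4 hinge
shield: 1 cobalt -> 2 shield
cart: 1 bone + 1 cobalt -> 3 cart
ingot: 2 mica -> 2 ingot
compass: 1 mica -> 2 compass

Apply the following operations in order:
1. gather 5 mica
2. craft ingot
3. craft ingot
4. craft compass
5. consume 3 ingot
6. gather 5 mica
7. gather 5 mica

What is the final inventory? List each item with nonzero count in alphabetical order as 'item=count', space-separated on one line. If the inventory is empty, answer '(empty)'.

After 1 (gather 5 mica): mica=5
After 2 (craft ingot): ingot=2 mica=3
After 3 (craft ingot): ingot=4 mica=1
After 4 (craft compass): compass=2 ingot=4
After 5 (consume 3 ingot): compass=2 ingot=1
After 6 (gather 5 mica): compass=2 ingot=1 mica=5
After 7 (gather 5 mica): compass=2 ingot=1 mica=10

Answer: compass=2 ingot=1 mica=10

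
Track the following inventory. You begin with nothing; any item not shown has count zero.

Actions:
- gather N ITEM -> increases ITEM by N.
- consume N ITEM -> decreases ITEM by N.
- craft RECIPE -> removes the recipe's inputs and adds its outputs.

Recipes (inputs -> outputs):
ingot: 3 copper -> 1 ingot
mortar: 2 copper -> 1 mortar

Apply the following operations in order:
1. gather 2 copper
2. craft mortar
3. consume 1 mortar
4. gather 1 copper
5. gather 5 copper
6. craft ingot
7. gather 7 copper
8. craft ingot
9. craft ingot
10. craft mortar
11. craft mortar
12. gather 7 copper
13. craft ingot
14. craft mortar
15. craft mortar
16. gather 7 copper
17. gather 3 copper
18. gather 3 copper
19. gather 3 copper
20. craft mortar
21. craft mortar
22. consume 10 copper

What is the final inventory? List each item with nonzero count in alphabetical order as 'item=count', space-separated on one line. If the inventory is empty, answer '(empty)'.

Answer: copper=2 ingot=4 mortar=6

Derivation:
After 1 (gather 2 copper): copper=2
After 2 (craft mortar): mortar=1
After 3 (consume 1 mortar): (empty)
After 4 (gather 1 copper): copper=1
After 5 (gather 5 copper): copper=6
After 6 (craft ingot): copper=3 ingot=1
After 7 (gather 7 copper): copper=10 ingot=1
After 8 (craft ingot): copper=7 ingot=2
After 9 (craft ingot): copper=4 ingot=3
After 10 (craft mortar): copper=2 ingot=3 mortar=1
After 11 (craft mortar): ingot=3 mortar=2
After 12 (gather 7 copper): copper=7 ingot=3 mortar=2
After 13 (craft ingot): copper=4 ingot=4 mortar=2
After 14 (craft mortar): copper=2 ingot=4 mortar=3
After 15 (craft mortar): ingot=4 mortar=4
After 16 (gather 7 copper): copper=7 ingot=4 mortar=4
After 17 (gather 3 copper): copper=10 ingot=4 mortar=4
After 18 (gather 3 copper): copper=13 ingot=4 mortar=4
After 19 (gather 3 copper): copper=16 ingot=4 mortar=4
After 20 (craft mortar): copper=14 ingot=4 mortar=5
After 21 (craft mortar): copper=12 ingot=4 mortar=6
After 22 (consume 10 copper): copper=2 ingot=4 mortar=6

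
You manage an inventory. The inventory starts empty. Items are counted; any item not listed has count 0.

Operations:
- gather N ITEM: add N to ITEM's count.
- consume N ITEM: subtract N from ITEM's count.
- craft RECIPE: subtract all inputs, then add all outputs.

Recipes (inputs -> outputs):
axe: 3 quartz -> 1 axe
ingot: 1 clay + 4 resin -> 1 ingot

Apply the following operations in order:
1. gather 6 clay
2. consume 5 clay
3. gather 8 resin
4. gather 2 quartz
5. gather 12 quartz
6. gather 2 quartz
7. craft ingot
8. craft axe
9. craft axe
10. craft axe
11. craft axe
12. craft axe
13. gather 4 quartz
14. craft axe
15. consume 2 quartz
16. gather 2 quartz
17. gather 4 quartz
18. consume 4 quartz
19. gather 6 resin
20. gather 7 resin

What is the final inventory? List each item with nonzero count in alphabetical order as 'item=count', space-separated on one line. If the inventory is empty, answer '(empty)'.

After 1 (gather 6 clay): clay=6
After 2 (consume 5 clay): clay=1
After 3 (gather 8 resin): clay=1 resin=8
After 4 (gather 2 quartz): clay=1 quartz=2 resin=8
After 5 (gather 12 quartz): clay=1 quartz=14 resin=8
After 6 (gather 2 quartz): clay=1 quartz=16 resin=8
After 7 (craft ingot): ingot=1 quartz=16 resin=4
After 8 (craft axe): axe=1 ingot=1 quartz=13 resin=4
After 9 (craft axe): axe=2 ingot=1 quartz=10 resin=4
After 10 (craft axe): axe=3 ingot=1 quartz=7 resin=4
After 11 (craft axe): axe=4 ingot=1 quartz=4 resin=4
After 12 (craft axe): axe=5 ingot=1 quartz=1 resin=4
After 13 (gather 4 quartz): axe=5 ingot=1 quartz=5 resin=4
After 14 (craft axe): axe=6 ingot=1 quartz=2 resin=4
After 15 (consume 2 quartz): axe=6 ingot=1 resin=4
After 16 (gather 2 quartz): axe=6 ingot=1 quartz=2 resin=4
After 17 (gather 4 quartz): axe=6 ingot=1 quartz=6 resin=4
After 18 (consume 4 quartz): axe=6 ingot=1 quartz=2 resin=4
After 19 (gather 6 resin): axe=6 ingot=1 quartz=2 resin=10
After 20 (gather 7 resin): axe=6 ingot=1 quartz=2 resin=17

Answer: axe=6 ingot=1 quartz=2 resin=17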